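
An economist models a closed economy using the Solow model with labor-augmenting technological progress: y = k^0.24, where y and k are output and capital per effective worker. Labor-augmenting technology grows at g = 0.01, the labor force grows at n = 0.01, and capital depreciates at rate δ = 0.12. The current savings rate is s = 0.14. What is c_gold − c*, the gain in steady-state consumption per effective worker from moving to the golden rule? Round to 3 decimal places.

The effective depreciation rate is n + g + δ = 0.01 + 0.01 + 0.12 = 0.14.
Current steady state (s = 0.14): k* = (0.14/0.14)^(1/0.76) ≈ 1.0000, y* = 1.0000^0.24 ≈ 1.0000, c* = (1−0.14)·1.0000 ≈ 0.8600.
Maximizing c = f(k) − (n+g+δ)·k gives f'(k) = n+g+δ, i.e. 0.24·k^(0.24−1) = 0.14, so k_gold = (0.24/0.14)^(1/0.76) ≈ 2.0324.
y_gold = 2.0324^0.24 ≈ 1.1856, c_gold = y_gold − 0.14·k_gold ≈ 0.9010.
Gain: Δc = 0.9010 − 0.8600 ≈ 0.0410.

Δc ≈ 0.041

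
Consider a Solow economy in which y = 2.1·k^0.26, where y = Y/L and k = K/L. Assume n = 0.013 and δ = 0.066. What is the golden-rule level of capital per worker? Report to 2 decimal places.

The effective depreciation rate is n + δ = 0.013 + 0.066 = 0.079.
Maximizing c = f(k) − (n+δ)·k gives f'(k) = n+δ, i.e. 0.26·2.1·k^(0.26−1) = 0.079, so k_gold = (0.26·2.1/0.079)^(1/0.74) ≈ 13.6316.

k_gold ≈ 13.63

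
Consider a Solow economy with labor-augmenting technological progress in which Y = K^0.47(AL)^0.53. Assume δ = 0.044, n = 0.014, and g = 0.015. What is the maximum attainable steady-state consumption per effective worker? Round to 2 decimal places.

c_gold ≈ 2.76

n + g + δ = 0.014 + 0.015 + 0.044 = 0.073.
At the golden rule the marginal product of capital equals n+g+δ: 0.47·k^(0.47−1) = 0.073. Solving, k_gold = (0.47/0.073)^(1/0.53) ≈ 33.5730.
y_gold = 33.5730^0.47 ≈ 5.2145.
c_gold = y_gold − (n+g+δ)·k_gold = 5.2145 − 0.073·33.5730 ≈ 2.7637.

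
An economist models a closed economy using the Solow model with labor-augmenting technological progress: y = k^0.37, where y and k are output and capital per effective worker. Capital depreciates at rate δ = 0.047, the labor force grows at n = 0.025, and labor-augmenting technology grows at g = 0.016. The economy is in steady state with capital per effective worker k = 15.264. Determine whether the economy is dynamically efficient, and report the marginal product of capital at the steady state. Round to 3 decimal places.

dynamically inefficient; MPK ≈ 0.066

The effective depreciation rate is n + g + δ = 0.025 + 0.016 + 0.047 = 0.088.
MPK = 0.37·k^(0.37−1) = 0.37·15.264^(-0.63) ≈ 0.0664.
MPK < 0.088, so the economy is dynamically inefficient (over-saving).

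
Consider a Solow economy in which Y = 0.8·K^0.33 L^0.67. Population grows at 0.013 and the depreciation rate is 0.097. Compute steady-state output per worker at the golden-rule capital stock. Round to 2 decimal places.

The effective depreciation rate is n + δ = 0.013 + 0.097 = 0.11.
Golden rule sets MPK = n+δ: 0.33·0.8·k^(0.33−1) = 0.11, so k_gold = (0.33·0.8/0.11)^(1/0.67) ≈ 3.6939.
Output: y_gold = 0.8·k_gold^0.33 = 0.8·3.6939^0.33 ≈ 1.2313.

y_gold ≈ 1.23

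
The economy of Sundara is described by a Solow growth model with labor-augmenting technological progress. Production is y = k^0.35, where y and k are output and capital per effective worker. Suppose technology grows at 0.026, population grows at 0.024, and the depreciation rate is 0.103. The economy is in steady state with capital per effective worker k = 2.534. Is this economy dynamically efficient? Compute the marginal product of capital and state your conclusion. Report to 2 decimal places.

dynamically efficient; MPK ≈ 0.19

Capital per effective worker breaks even when investment replaces (n + g + δ)·k; here n + g + δ = 0.153.
MPK = 0.35·k^(0.35−1) = 0.35·2.534^(-0.65) ≈ 0.1912.
MPK > 0.153, so the economy is dynamically efficient (under-saving).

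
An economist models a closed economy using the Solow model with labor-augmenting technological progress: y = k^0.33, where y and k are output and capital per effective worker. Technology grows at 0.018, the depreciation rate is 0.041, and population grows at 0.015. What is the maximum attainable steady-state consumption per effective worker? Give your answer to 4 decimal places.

Break-even investment rate: n + g + δ = 0.015 + 0.018 + 0.041 = 0.074.
Setting f'(k) = n+g+δ gives 0.33·k^(0.33−1) = 0.074, hence k_gold = (0.33/0.074)^(1/0.67) ≈ 9.3127.
y_gold = 9.3127^0.33 ≈ 2.0883.
c_gold = y_gold − (n+g+δ)·k_gold = 2.0883 − 0.074·9.3127 ≈ 1.3992.

c_gold ≈ 1.3992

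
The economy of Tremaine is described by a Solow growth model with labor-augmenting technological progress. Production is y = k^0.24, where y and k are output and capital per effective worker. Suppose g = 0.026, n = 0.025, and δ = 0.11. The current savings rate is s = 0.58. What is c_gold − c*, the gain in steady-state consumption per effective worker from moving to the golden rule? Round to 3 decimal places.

n + g + δ = 0.025 + 0.026 + 0.11 = 0.161.
Current steady state (s = 0.58): k* = (0.58/0.161)^(1/0.76) ≈ 5.3997, y* = 5.3997^0.24 ≈ 1.4989, c* = (1−0.58)·1.4989 ≈ 0.6295.
Golden rule sets MPK = n+g+δ: 0.24·k^(0.24−1) = 0.161, so k_gold = (0.24/0.161)^(1/0.76) ≈ 1.6910.
y_gold = 1.6910^0.24 ≈ 1.1344, c_gold = y_gold − 0.161·k_gold ≈ 0.8621.
Gain: Δc = 0.8621 − 0.6295 ≈ 0.2326.

Δc ≈ 0.233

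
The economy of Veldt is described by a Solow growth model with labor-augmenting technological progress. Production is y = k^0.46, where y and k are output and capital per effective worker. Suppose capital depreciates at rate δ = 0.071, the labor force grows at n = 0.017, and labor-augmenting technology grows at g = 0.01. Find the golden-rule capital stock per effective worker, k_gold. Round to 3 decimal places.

k_gold ≈ 17.522

The effective depreciation rate is n + g + δ = 0.017 + 0.01 + 0.071 = 0.098.
Maximizing c = f(k) − (n+g+δ)·k gives f'(k) = n+g+δ, i.e. 0.46·k^(0.46−1) = 0.098, so k_gold = (0.46/0.098)^(1/0.54) ≈ 17.5217.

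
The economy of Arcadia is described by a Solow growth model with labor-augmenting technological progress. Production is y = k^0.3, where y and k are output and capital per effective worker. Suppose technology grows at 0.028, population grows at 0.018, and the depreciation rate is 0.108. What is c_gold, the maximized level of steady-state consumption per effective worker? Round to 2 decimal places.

Capital per effective worker breaks even when investment replaces (n + g + δ)·k; here n + g + δ = 0.154.
At the golden rule the marginal product of capital equals n+g+δ: 0.3·k^(0.3−1) = 0.154. Solving, k_gold = (0.3/0.154)^(1/0.7) ≈ 2.5925.
y_gold = 2.5925^0.3 ≈ 1.3308.
c_gold = y_gold − (n+g+δ)·k_gold = 1.3308 − 0.154·2.5925 ≈ 0.9316.

c_gold ≈ 0.93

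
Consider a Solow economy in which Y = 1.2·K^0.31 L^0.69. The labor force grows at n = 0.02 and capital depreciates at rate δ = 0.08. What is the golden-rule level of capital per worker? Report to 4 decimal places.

k_gold ≈ 6.7123

Break-even investment rate: n + δ = 0.02 + 0.08 = 0.1.
Setting f'(k) = n+δ gives 0.31·1.2·k^(0.31−1) = 0.1, hence k_gold = (0.31·1.2/0.1)^(1/0.69) ≈ 6.7123.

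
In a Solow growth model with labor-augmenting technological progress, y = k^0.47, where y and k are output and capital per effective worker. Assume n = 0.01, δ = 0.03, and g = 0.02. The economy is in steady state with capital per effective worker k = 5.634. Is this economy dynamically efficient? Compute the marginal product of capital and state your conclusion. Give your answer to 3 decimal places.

Break-even investment rate: n + g + δ = 0.01 + 0.02 + 0.03 = 0.06.
MPK = 0.47·k^(0.47−1) = 0.47·5.634^(-0.53) ≈ 0.1880.
MPK > 0.06, so the economy is dynamically efficient (under-saving).

dynamically efficient; MPK ≈ 0.188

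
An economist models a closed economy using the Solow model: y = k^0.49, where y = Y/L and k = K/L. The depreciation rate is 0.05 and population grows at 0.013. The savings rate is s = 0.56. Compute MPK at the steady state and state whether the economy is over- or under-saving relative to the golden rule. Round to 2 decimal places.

Capital per worker breaks even when investment replaces (n + δ)·k; here n + δ = 0.063.
Steady-state k*: s·k^0.49 = 0.063·k gives k* = (0.56/0.063)^(1/0.51) ≈ 72.5246.
MPK = 0.49·72.5246^(-0.51) ≈ 0.0551.
MPK < n+δ = 0.063, so the economy is dynamically inefficient (over-saving).

over-saving; MPK ≈ 0.06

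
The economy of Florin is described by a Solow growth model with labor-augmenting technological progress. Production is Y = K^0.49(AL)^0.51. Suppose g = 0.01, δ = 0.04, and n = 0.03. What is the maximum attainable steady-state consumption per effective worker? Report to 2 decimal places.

c_gold ≈ 2.91

n + g + δ = 0.03 + 0.01 + 0.04 = 0.08.
At the golden rule the marginal product of capital equals n+g+δ: 0.49·k^(0.49−1) = 0.08. Solving, k_gold = (0.49/0.08)^(1/0.51) ≈ 34.9418.
y_gold = 34.9418^0.49 ≈ 5.7048.
c_gold = y_gold − (n+g+δ)·k_gold = 5.7048 − 0.08·34.9418 ≈ 2.9094.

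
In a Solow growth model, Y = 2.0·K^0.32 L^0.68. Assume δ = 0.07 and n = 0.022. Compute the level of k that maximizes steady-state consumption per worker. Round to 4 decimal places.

k_gold ≈ 17.3305

n + δ = 0.022 + 0.07 = 0.092.
Golden rule sets MPK = n+δ: 0.32·2.0·k^(0.32−1) = 0.092, so k_gold = (0.32·2.0/0.092)^(1/0.68) ≈ 17.3305.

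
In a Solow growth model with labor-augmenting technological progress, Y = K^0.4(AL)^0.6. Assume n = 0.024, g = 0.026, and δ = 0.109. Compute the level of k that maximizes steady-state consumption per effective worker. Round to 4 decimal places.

k_gold ≈ 4.6534

n + g + δ = 0.024 + 0.026 + 0.109 = 0.159.
Golden rule sets MPK = n+g+δ: 0.4·k^(0.4−1) = 0.159, so k_gold = (0.4/0.159)^(1/0.6) ≈ 4.6534.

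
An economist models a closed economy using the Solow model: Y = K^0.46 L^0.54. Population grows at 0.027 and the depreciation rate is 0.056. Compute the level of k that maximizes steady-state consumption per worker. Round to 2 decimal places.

The effective depreciation rate is n + δ = 0.027 + 0.056 = 0.083.
At the golden rule the marginal product of capital equals n+δ: 0.46·k^(0.46−1) = 0.083. Solving, k_gold = (0.46/0.083)^(1/0.54) ≈ 23.8333.

k_gold ≈ 23.83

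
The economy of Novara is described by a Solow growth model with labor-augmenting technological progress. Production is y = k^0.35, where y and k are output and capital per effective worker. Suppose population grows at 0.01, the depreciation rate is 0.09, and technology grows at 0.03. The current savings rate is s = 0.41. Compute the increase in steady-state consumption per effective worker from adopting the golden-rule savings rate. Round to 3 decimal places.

Break-even investment rate: n + g + δ = 0.01 + 0.03 + 0.09 = 0.13.
Current steady state (s = 0.41): k* = (0.41/0.13)^(1/0.65) ≈ 5.8539, y* = 5.8539^0.35 ≈ 1.8561, c* = (1−0.41)·1.8561 ≈ 1.0951.
Golden rule sets MPK = n+g+δ: 0.35·k^(0.35−1) = 0.13, so k_gold = (0.35/0.13)^(1/0.65) ≈ 4.5891.
y_gold = 4.5891^0.35 ≈ 1.7045, c_gold = y_gold − 0.13·k_gold ≈ 1.1079.
Gain: Δc = 1.1079 − 1.0951 ≈ 0.0128.

Δc ≈ 0.013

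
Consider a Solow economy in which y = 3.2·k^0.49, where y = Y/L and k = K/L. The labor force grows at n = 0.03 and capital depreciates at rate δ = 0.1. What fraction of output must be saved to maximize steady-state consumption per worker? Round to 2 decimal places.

Capital per worker breaks even when investment replaces (n + δ)·k; here n + δ = 0.13.
At the golden rule MPK = n+δ, and in any Cobb-Douglas steady state s = (n+δ)·k/y = MPK·k/y = capital's share 0.49.

s_gold = 0.49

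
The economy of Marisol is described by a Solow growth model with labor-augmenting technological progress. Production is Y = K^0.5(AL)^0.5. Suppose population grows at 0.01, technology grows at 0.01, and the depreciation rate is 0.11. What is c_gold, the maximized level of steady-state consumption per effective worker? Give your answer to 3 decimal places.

c_gold ≈ 1.923

The effective depreciation rate is n + g + δ = 0.01 + 0.01 + 0.11 = 0.13.
Setting f'(k) = n+g+δ gives 0.5·k^(0.5−1) = 0.13, hence k_gold = (0.5/0.13)^(1/0.5) ≈ 14.7929.
y_gold = 14.7929^0.5 ≈ 3.8462.
c_gold = y_gold − (n+g+δ)·k_gold = 3.8462 − 0.13·14.7929 ≈ 1.9231.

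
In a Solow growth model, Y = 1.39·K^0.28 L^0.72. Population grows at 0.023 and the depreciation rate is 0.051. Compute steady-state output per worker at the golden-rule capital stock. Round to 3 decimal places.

y_gold ≈ 2.651

The effective depreciation rate is n + δ = 0.023 + 0.051 = 0.074.
Golden rule sets MPK = n+δ: 0.28·1.39·k^(0.28−1) = 0.074, so k_gold = (0.28·1.39/0.074)^(1/0.72) ≈ 10.0301.
Output: y_gold = 1.39·k_gold^0.28 = 1.39·10.0301^0.28 ≈ 2.6508.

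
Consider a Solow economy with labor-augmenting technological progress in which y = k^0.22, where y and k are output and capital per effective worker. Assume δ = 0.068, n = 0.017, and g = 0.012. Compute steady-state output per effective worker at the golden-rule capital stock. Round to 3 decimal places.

y_gold ≈ 1.260

n + g + δ = 0.017 + 0.012 + 0.068 = 0.097.
Golden rule sets MPK = n+g+δ: 0.22·k^(0.22−1) = 0.097, so k_gold = (0.22/0.097)^(1/0.78) ≈ 2.8573.
Output: y_gold = k_gold^0.22 = 2.8573^0.22 ≈ 1.2598.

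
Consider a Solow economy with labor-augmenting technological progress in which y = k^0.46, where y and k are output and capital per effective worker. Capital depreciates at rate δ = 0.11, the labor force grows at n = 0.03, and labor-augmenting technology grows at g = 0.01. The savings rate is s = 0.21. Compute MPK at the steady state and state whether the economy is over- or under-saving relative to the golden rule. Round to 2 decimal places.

under-saving; MPK ≈ 0.33

n + g + δ = 0.03 + 0.01 + 0.11 = 0.15.
Steady-state k*: s·k^0.46 = 0.15·k gives k* = (0.21/0.15)^(1/0.54) ≈ 1.8647.
MPK = 0.46·1.8647^(-0.54) ≈ 0.3286.
MPK > n+g+δ = 0.15, so the economy is dynamically efficient (under-saving).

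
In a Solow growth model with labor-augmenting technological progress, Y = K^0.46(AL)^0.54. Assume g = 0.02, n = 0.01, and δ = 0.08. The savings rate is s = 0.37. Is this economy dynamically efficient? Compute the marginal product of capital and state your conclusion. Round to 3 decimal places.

dynamically efficient; MPK ≈ 0.137

The effective depreciation rate is n + g + δ = 0.01 + 0.02 + 0.08 = 0.11.
Steady-state k*: s·k^0.46 = 0.11·k gives k* = (0.37/0.11)^(1/0.54) ≈ 9.4531.
MPK = 0.46·9.4531^(-0.54) ≈ 0.1368.
MPK > n+g+δ = 0.11, so the economy is dynamically efficient (under-saving).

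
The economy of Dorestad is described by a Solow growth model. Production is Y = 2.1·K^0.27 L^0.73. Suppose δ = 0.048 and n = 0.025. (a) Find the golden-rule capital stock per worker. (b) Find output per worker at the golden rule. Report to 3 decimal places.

Capital per worker breaks even when investment replaces (n + δ)·k; here n + δ = 0.073.
Setting f'(k) = n+δ gives 0.27·2.1·k^(0.27−1) = 0.073, hence k_gold = (0.27·2.1/0.073)^(1/0.73) ≈ 16.5781.
y_gold = 2.1·16.5781^0.27 ≈ 4.4822.

(a) k_gold ≈ 16.578; (b) y_gold ≈ 4.482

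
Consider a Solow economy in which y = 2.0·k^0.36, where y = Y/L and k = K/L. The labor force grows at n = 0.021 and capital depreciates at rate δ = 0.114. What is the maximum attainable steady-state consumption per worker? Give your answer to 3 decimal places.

Break-even investment rate: n + δ = 0.021 + 0.114 = 0.135.
Golden rule sets MPK = n+δ: 0.36·2.0·k^(0.36−1) = 0.135, so k_gold = (0.36·2.0/0.135)^(1/0.64) ≈ 13.6753.
y_gold = 2.0·13.6753^0.36 ≈ 5.1282.
c_gold = y_gold − (n+δ)·k_gold = 5.1282 − 0.135·13.6753 ≈ 3.2821.

c_gold ≈ 3.282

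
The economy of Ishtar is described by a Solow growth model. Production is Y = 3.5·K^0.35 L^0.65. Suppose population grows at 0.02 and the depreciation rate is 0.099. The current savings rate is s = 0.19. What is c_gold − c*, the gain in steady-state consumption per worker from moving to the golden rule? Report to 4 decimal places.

Δc ≈ 0.8237

Break-even investment rate: n + δ = 0.02 + 0.099 = 0.119.
Current steady state (s = 0.19): k* = (0.19·3.5/0.119)^(1/0.65) ≈ 14.1141, y* = 3.5·14.1141^0.35 ≈ 8.8399, c* = (1−0.19)·8.8399 ≈ 7.1603.
Maximizing c = f(k) − (n+δ)·k gives f'(k) = n+δ, i.e. 0.35·3.5·k^(0.35−1) = 0.119, so k_gold = (0.35·3.5/0.119)^(1/0.65) ≈ 36.1268.
y_gold = 3.5·36.1268^0.35 ≈ 12.2831, c_gold = y_gold − 0.119·k_gold ≈ 7.9840.
Gain: Δc = 7.9840 − 7.1603 ≈ 0.8237.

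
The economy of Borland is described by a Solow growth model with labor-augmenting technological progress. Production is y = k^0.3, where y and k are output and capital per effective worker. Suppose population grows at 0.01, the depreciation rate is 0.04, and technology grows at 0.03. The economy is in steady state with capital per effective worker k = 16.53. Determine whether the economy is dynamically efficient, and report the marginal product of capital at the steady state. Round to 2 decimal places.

dynamically inefficient; MPK ≈ 0.04

Capital per effective worker breaks even when investment replaces (n + g + δ)·k; here n + g + δ = 0.08.
MPK = 0.3·k^(0.3−1) = 0.3·16.53^(-0.7) ≈ 0.0421.
MPK < 0.08, so the economy is dynamically inefficient (over-saving).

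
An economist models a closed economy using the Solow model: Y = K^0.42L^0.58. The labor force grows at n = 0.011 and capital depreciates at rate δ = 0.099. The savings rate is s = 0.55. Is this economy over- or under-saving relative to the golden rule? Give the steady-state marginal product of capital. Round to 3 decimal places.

The effective depreciation rate is n + δ = 0.011 + 0.099 = 0.11.
Steady-state k*: s·k^0.42 = 0.11·k gives k* = (0.55/0.11)^(1/0.58) ≈ 16.0369.
MPK = 0.42·16.0369^(-0.58) ≈ 0.0840.
MPK < n+δ = 0.11, so the economy is dynamically inefficient (over-saving).

over-saving; MPK ≈ 0.084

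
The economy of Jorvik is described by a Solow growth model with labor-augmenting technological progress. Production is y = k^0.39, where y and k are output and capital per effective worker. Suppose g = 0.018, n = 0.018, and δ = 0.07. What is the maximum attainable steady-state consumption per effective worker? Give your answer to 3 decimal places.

The effective depreciation rate is n + g + δ = 0.018 + 0.018 + 0.07 = 0.106.
Golden rule sets MPK = n+g+δ: 0.39·k^(0.39−1) = 0.106, so k_gold = (0.39/0.106)^(1/0.61) ≈ 8.4620.
y_gold = 8.4620^0.39 ≈ 2.2999.
c_gold = y_gold − (n+g+δ)·k_gold = 2.2999 − 0.106·8.4620 ≈ 1.4030.

c_gold ≈ 1.403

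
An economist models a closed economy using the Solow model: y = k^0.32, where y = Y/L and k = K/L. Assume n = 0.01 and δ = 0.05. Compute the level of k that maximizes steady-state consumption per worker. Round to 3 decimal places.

k_gold ≈ 11.725

Break-even investment rate: n + δ = 0.01 + 0.05 = 0.06.
Setting f'(k) = n+δ gives 0.32·k^(0.32−1) = 0.06, hence k_gold = (0.32/0.06)^(1/0.68) ≈ 11.7251.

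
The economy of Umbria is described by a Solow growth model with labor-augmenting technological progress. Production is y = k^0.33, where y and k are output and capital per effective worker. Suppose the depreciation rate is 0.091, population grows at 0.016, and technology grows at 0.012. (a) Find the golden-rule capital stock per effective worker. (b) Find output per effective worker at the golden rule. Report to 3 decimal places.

Capital per effective worker breaks even when investment replaces (n + g + δ)·k; here n + g + δ = 0.119.
Setting f'(k) = n+g+δ gives 0.33·k^(0.33−1) = 0.119, hence k_gold = (0.33/0.119)^(1/0.67) ≈ 4.5829.
y_gold = 4.5829^0.33 ≈ 1.6526.

(a) k_gold ≈ 4.583; (b) y_gold ≈ 1.653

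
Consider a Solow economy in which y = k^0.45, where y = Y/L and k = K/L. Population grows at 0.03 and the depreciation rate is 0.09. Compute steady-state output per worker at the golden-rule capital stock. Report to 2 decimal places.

y_gold ≈ 2.95

n + δ = 0.03 + 0.09 = 0.12.
Golden rule sets MPK = n+δ: 0.45·k^(0.45−1) = 0.12, so k_gold = (0.45/0.12)^(1/0.55) ≈ 11.0584.
Output: y_gold = k_gold^0.45 = 11.0584^0.45 ≈ 2.9489.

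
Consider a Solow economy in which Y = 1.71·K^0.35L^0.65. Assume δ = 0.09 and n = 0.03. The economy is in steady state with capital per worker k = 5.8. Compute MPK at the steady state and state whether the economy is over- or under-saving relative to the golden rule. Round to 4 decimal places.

under-saving; MPK ≈ 0.1909

The effective depreciation rate is n + δ = 0.03 + 0.09 = 0.12.
MPK = 0.35·1.71·k^(0.35−1) = 0.35·1.71·5.8^(-0.65) ≈ 0.1909.
MPK > 0.12, so the economy is dynamically efficient (under-saving).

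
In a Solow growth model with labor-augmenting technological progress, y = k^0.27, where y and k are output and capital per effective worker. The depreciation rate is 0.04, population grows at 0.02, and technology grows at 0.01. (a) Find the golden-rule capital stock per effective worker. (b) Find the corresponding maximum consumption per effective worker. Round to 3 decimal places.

(a) k_gold ≈ 6.355; (b) c_gold ≈ 1.203

Break-even investment rate: n + g + δ = 0.02 + 0.01 + 0.04 = 0.07.
At the golden rule the marginal product of capital equals n+g+δ: 0.27·k^(0.27−1) = 0.07. Solving, k_gold = (0.27/0.07)^(1/0.73) ≈ 6.3548.
y_gold = 6.3548^0.27 ≈ 1.6475; c_gold = y_gold − 0.07·k_gold ≈ 1.2027.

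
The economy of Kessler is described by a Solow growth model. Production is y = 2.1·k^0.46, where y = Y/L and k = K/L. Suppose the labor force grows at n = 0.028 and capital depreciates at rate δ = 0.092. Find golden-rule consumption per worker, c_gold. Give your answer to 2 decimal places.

Capital per worker breaks even when investment replaces (n + δ)·k; here n + δ = 0.12.
Maximizing c = f(k) − (n+δ)·k gives f'(k) = n+δ, i.e. 0.46·2.1·k^(0.46−1) = 0.12, so k_gold = (0.46·2.1/0.12)^(1/0.54) ≈ 47.5773.
y_gold = 2.1·47.5773^0.46 ≈ 12.4115.
c_gold = y_gold − (n+δ)·k_gold = 12.4115 − 0.12·47.5773 ≈ 6.7022.

c_gold ≈ 6.70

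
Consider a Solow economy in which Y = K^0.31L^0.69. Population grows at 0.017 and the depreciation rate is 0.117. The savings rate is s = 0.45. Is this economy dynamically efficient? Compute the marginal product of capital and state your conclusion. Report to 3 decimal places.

dynamically inefficient; MPK ≈ 0.092

The effective depreciation rate is n + δ = 0.017 + 0.117 = 0.134.
Steady-state k*: s·k^0.31 = 0.134·k gives k* = (0.45/0.134)^(1/0.69) ≈ 5.7873.
MPK = 0.31·5.7873^(-0.69) ≈ 0.0923.
MPK < n+δ = 0.134, so the economy is dynamically inefficient (over-saving).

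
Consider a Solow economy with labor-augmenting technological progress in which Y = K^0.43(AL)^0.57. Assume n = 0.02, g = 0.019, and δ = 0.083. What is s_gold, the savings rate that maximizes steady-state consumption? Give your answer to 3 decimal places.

s_gold = 0.430

The effective depreciation rate is n + g + δ = 0.02 + 0.019 + 0.083 = 0.122.
At the golden rule MPK = n+g+δ, and in any Cobb-Douglas steady state s = (n+g+δ)·k/y = MPK·k/y = capital's share 0.43.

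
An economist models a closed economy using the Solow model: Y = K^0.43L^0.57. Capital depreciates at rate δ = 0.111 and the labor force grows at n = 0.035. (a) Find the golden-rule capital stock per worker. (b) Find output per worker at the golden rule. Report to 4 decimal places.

(a) k_gold ≈ 6.6529; (b) y_gold ≈ 2.2589

Capital per worker breaks even when investment replaces (n + δ)·k; here n + δ = 0.146.
Setting f'(k) = n+δ gives 0.43·k^(0.43−1) = 0.146, hence k_gold = (0.43/0.146)^(1/0.57) ≈ 6.6529.
y_gold = 6.6529^0.43 ≈ 2.2589.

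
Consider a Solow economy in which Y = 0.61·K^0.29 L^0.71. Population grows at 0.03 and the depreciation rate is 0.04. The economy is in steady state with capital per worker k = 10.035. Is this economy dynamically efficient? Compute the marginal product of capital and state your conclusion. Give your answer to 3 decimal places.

Capital per worker breaks even when investment replaces (n + δ)·k; here n + δ = 0.07.
MPK = 0.29·0.61·k^(0.29−1) = 0.29·0.61·10.035^(-0.71) ≈ 0.0344.
MPK < 0.07, so the economy is dynamically inefficient (over-saving).

dynamically inefficient; MPK ≈ 0.034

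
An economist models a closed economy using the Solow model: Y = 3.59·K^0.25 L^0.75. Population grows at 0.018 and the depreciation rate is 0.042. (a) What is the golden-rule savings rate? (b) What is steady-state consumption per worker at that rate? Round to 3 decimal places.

(a) s_gold = 0.250; (b) c_gold ≈ 6.634

Break-even investment rate: n + δ = 0.018 + 0.042 = 0.06.
For Cobb-Douglas, s_gold equals capital's share: s_gold = 0.25.
Maximizing c = f(k) − (n+δ)·k gives f'(k) = n+δ, i.e. 0.25·3.59·k^(0.25−1) = 0.06, so k_gold = (0.25·3.59/0.06)^(1/0.75) ≈ 36.8562.
y_gold = 3.59·36.8562^0.25 ≈ 8.8455; c_gold = (1−0.25)·y_gold ≈ 6.6341.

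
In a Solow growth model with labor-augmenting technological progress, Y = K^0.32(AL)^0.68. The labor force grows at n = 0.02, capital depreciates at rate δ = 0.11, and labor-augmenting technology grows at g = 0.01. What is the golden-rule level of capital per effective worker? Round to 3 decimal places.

k_gold ≈ 3.373

n + g + δ = 0.02 + 0.01 + 0.11 = 0.14.
Setting f'(k) = n+g+δ gives 0.32·k^(0.32−1) = 0.14, hence k_gold = (0.32/0.14)^(1/0.68) ≈ 3.3727.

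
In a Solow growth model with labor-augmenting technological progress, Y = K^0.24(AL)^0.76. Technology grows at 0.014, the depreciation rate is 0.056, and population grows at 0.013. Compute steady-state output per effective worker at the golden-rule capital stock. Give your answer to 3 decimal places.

Break-even investment rate: n + g + δ = 0.013 + 0.014 + 0.056 = 0.083.
Setting f'(k) = n+g+δ gives 0.24·k^(0.24−1) = 0.083, hence k_gold = (0.24/0.083)^(1/0.76) ≈ 4.0435.
Output: y_gold = k_gold^0.24 = 4.0435^0.24 ≈ 1.3984.

y_gold ≈ 1.398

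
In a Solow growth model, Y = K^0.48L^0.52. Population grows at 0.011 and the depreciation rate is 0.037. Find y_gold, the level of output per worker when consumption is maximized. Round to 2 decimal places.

Capital per worker breaks even when investment replaces (n + δ)·k; here n + δ = 0.048.
Setting f'(k) = n+δ gives 0.48·k^(0.48−1) = 0.048, hence k_gold = (0.48/0.048)^(1/0.52) ≈ 83.7678.
Output: y_gold = k_gold^0.48 = 83.7678^0.48 ≈ 8.3768.

y_gold ≈ 8.38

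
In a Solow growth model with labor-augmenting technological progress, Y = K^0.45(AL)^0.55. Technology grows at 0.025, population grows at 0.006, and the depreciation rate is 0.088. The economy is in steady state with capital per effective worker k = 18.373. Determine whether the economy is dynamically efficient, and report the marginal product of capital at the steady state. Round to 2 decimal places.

dynamically inefficient; MPK ≈ 0.09

Break-even investment rate: n + g + δ = 0.006 + 0.025 + 0.088 = 0.119.
MPK = 0.45·k^(0.45−1) = 0.45·18.373^(-0.55) ≈ 0.0908.
MPK < 0.119, so the economy is dynamically inefficient (over-saving).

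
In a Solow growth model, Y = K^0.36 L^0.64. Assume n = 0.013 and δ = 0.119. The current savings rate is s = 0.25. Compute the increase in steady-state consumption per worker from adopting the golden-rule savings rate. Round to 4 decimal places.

Break-even investment rate: n + δ = 0.013 + 0.119 = 0.132.
Current steady state (s = 0.25): k* = (0.25/0.132)^(1/0.64) ≈ 2.7126, y* = 2.7126^0.36 ≈ 1.4322, c* = (1−0.25)·1.4322 ≈ 1.0742.
Golden rule sets MPK = n+δ: 0.36·k^(0.36−1) = 0.132, so k_gold = (0.36/0.132)^(1/0.64) ≈ 4.7954.
y_gold = 4.7954^0.36 ≈ 1.7583, c_gold = y_gold − 0.132·k_gold ≈ 1.1253.
Gain: Δc = 1.1253 − 1.0742 ≈ 0.0511.

Δc ≈ 0.0511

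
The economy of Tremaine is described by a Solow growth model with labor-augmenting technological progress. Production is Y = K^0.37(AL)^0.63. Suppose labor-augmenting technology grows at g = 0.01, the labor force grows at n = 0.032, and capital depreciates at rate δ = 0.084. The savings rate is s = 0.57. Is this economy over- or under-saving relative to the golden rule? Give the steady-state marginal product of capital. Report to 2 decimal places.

Break-even investment rate: n + g + δ = 0.032 + 0.01 + 0.084 = 0.126.
Steady-state k*: s·k^0.37 = 0.126·k gives k* = (0.57/0.126)^(1/0.63) ≈ 10.9770.
MPK = 0.37·10.9770^(-0.63) ≈ 0.0818.
MPK < n+g+δ = 0.126, so the economy is dynamically inefficient (over-saving).

over-saving; MPK ≈ 0.08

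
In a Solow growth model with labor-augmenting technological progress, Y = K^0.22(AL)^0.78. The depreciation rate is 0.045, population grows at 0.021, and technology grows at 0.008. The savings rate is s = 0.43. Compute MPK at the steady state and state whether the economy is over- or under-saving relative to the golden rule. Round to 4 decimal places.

The effective depreciation rate is n + g + δ = 0.021 + 0.008 + 0.045 = 0.074.
Steady-state k*: s·k^0.22 = 0.074·k gives k* = (0.43/0.074)^(1/0.78) ≈ 9.5453.
MPK = 0.22·9.5453^(-0.78) ≈ 0.0379.
MPK < n+g+δ = 0.074, so the economy is dynamically inefficient (over-saving).

over-saving; MPK ≈ 0.0379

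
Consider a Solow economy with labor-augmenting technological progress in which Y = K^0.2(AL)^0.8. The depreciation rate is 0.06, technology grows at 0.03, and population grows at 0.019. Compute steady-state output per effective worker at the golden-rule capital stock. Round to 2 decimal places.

The effective depreciation rate is n + g + δ = 0.019 + 0.03 + 0.06 = 0.109.
Setting f'(k) = n+g+δ gives 0.2·k^(0.2−1) = 0.109, hence k_gold = (0.2/0.109)^(1/0.8) ≈ 2.1355.
Output: y_gold = k_gold^0.2 = 2.1355^0.2 ≈ 1.1639.

y_gold ≈ 1.16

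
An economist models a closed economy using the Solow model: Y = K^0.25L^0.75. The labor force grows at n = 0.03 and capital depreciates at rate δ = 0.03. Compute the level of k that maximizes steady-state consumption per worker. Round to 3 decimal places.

The effective depreciation rate is n + δ = 0.03 + 0.03 = 0.06.
Maximizing c = f(k) − (n+δ)·k gives f'(k) = n+δ, i.e. 0.25·k^(0.25−1) = 0.06, so k_gold = (0.25/0.06)^(1/0.75) ≈ 6.7048.

k_gold ≈ 6.705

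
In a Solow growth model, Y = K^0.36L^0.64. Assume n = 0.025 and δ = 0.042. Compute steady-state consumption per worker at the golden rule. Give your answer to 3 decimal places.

Break-even investment rate: n + δ = 0.025 + 0.042 = 0.067.
Golden rule sets MPK = n+δ: 0.36·k^(0.36−1) = 0.067, so k_gold = (0.36/0.067)^(1/0.64) ≈ 13.8351.
y_gold = 13.8351^0.36 ≈ 2.5749.
c_gold = y_gold − (n+δ)·k_gold = 2.5749 − 0.067·13.8351 ≈ 1.6479.

c_gold ≈ 1.648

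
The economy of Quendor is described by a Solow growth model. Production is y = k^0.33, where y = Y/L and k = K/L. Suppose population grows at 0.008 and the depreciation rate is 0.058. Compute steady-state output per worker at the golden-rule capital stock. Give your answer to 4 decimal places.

The effective depreciation rate is n + δ = 0.008 + 0.058 = 0.066.
Maximizing c = f(k) − (n+δ)·k gives f'(k) = n+δ, i.e. 0.33·k^(0.33−1) = 0.066, so k_gold = (0.33/0.066)^(1/0.67) ≈ 11.0469.
Output: y_gold = k_gold^0.33 = 11.0469^0.33 ≈ 2.2094.

y_gold ≈ 2.2094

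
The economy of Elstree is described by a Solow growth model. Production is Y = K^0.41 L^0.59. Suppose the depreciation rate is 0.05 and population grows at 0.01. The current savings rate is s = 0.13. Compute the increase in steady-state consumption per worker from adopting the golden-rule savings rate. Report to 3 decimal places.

Δc ≈ 0.754

Capital per worker breaks even when investment replaces (n + δ)·k; here n + δ = 0.06.
Current steady state (s = 0.13): k* = (0.13/0.06)^(1/0.59) ≈ 3.7080, y* = 3.7080^0.41 ≈ 1.7114, c* = (1−0.13)·1.7114 ≈ 1.4889.
Setting f'(k) = n+δ gives 0.41·k^(0.41−1) = 0.06, hence k_gold = (0.41/0.06)^(1/0.59) ≈ 25.9795.
y_gold = 25.9795^0.41 ≈ 3.8019, c_gold = y_gold − 0.06·k_gold ≈ 2.2431.
Gain: Δc = 2.2431 − 1.4889 ≈ 0.7542.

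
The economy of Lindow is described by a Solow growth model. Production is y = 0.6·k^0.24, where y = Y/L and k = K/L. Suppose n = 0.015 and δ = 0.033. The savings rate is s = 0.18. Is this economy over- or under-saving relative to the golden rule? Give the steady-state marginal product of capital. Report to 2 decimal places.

Capital per worker breaks even when investment replaces (n + δ)·k; here n + δ = 0.048.
Steady-state k*: s·A·k^0.24 = 0.048·k gives k* = (0.18·0.6/0.048)^(1/0.76) ≈ 2.9067.
MPK = 0.24·0.6·2.9067^(-0.76) ≈ 0.0640.
MPK > n+δ = 0.048, so the economy is dynamically efficient (under-saving).

under-saving; MPK ≈ 0.06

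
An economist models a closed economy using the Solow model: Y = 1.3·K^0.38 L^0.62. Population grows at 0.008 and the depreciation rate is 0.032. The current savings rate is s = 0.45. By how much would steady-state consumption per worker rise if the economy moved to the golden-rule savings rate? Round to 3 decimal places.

Δc ≈ 0.060

Break-even investment rate: n + δ = 0.008 + 0.032 = 0.04.
Current steady state (s = 0.45): k* = (0.45·1.3/0.04)^(1/0.62) ≈ 75.7159, y* = 1.3·75.7159^0.38 ≈ 6.7303, c* = (1−0.45)·6.7303 ≈ 3.7017.
Setting f'(k) = n+δ gives 0.38·1.3·k^(0.38−1) = 0.04, hence k_gold = (0.38·1.3/0.04)^(1/0.62) ≈ 57.6439.
y_gold = 1.3·57.6439^0.38 ≈ 6.0678, c_gold = y_gold − 0.04·k_gold ≈ 3.7620.
Gain: Δc = 3.7620 − 3.7017 ≈ 0.0604.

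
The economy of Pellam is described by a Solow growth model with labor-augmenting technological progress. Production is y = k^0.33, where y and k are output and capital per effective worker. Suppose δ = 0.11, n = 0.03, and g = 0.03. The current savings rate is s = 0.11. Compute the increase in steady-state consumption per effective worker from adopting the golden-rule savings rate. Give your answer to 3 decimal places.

Δc ≈ 0.211

The effective depreciation rate is n + g + δ = 0.03 + 0.03 + 0.11 = 0.17.
Current steady state (s = 0.11): k* = (0.11/0.17)^(1/0.67) ≈ 0.5222, y* = 0.5222^0.33 ≈ 0.8070, c* = (1−0.11)·0.8070 ≈ 0.7182.
Maximizing c = f(k) − (n+g+δ)·k gives f'(k) = n+g+δ, i.e. 0.33·k^(0.33−1) = 0.17, so k_gold = (0.33/0.17)^(1/0.67) ≈ 2.6912.
y_gold = 2.6912^0.33 ≈ 1.3864, c_gold = y_gold − 0.17·k_gold ≈ 0.9289.
Gain: Δc = 0.9289 − 0.7182 ≈ 0.2106.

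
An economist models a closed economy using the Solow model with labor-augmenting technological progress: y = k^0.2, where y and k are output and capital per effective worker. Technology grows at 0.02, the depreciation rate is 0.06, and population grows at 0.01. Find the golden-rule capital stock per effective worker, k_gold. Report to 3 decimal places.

Capital per effective worker breaks even when investment replaces (n + g + δ)·k; here n + g + δ = 0.09.
Setting f'(k) = n+g+δ gives 0.2·k^(0.2−1) = 0.09, hence k_gold = (0.2/0.09)^(1/0.8) ≈ 2.7132.

k_gold ≈ 2.713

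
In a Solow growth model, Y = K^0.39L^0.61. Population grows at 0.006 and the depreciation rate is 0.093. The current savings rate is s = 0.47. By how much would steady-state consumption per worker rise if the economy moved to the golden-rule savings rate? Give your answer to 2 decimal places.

Δc ≈ 0.03

The effective depreciation rate is n + δ = 0.006 + 0.093 = 0.099.
Current steady state (s = 0.47): k* = (0.47/0.099)^(1/0.61) ≈ 12.8515, y* = 12.8515^0.39 ≈ 2.7070, c* = (1−0.47)·2.7070 ≈ 1.4347.
Maximizing c = f(k) − (n+δ)·k gives f'(k) = n+δ, i.e. 0.39·k^(0.39−1) = 0.099, so k_gold = (0.39/0.099)^(1/0.61) ≈ 9.4649.
y_gold = 9.4649^0.39 ≈ 2.4026, c_gold = y_gold − 0.099·k_gold ≈ 1.4656.
Gain: Δc = 1.4656 − 1.4347 ≈ 0.0309.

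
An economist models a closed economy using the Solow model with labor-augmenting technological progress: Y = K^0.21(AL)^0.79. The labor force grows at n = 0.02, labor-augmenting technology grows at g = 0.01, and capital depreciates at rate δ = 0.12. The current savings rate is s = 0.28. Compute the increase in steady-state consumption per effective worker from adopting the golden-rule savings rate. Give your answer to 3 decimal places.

Δc ≈ 0.014

Capital per effective worker breaks even when investment replaces (n + g + δ)·k; here n + g + δ = 0.15.
Current steady state (s = 0.28): k* = (0.28/0.15)^(1/0.79) ≈ 2.2035, y* = 2.2035^0.21 ≈ 1.1805, c* = (1−0.28)·1.1805 ≈ 0.8499.
Golden rule sets MPK = n+g+δ: 0.21·k^(0.21−1) = 0.15, so k_gold = (0.21/0.15)^(1/0.79) ≈ 1.5310.
y_gold = 1.5310^0.21 ≈ 1.0936, c_gold = y_gold − 0.15·k_gold ≈ 0.8639.
Gain: Δc = 0.8639 − 0.8499 ≈ 0.0140.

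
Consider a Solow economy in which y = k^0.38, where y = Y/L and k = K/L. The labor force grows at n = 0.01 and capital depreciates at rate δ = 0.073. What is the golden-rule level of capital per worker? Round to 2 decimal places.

k_gold ≈ 11.63

Capital per worker breaks even when investment replaces (n + δ)·k; here n + δ = 0.083.
Maximizing c = f(k) − (n+δ)·k gives f'(k) = n+δ, i.e. 0.38·k^(0.38−1) = 0.083, so k_gold = (0.38/0.083)^(1/0.62) ≈ 11.6320.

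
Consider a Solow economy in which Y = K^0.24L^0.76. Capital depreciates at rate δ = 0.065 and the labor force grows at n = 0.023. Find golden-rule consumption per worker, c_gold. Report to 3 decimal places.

c_gold ≈ 1.043

The effective depreciation rate is n + δ = 0.023 + 0.065 = 0.088.
At the golden rule the marginal product of capital equals n+δ: 0.24·k^(0.24−1) = 0.088. Solving, k_gold = (0.24/0.088)^(1/0.76) ≈ 3.7439.
y_gold = 3.7439^0.24 ≈ 1.3728.
c_gold = y_gold − (n+δ)·k_gold = 1.3728 − 0.088·3.7439 ≈ 1.0433.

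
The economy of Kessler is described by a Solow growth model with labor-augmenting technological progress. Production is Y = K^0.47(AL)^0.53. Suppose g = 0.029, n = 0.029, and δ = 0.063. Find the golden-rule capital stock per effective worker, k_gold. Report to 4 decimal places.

n + g + δ = 0.029 + 0.029 + 0.063 = 0.121.
At the golden rule the marginal product of capital equals n+g+δ: 0.47·k^(0.47−1) = 0.121. Solving, k_gold = (0.47/0.121)^(1/0.53) ≈ 12.9393.

k_gold ≈ 12.9393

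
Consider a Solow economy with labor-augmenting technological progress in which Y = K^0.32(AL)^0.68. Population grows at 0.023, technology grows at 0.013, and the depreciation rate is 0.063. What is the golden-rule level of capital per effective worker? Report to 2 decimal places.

k_gold ≈ 5.61

n + g + δ = 0.023 + 0.013 + 0.063 = 0.099.
Golden rule sets MPK = n+g+δ: 0.32·k^(0.32−1) = 0.099, so k_gold = (0.32/0.099)^(1/0.68) ≈ 5.6142.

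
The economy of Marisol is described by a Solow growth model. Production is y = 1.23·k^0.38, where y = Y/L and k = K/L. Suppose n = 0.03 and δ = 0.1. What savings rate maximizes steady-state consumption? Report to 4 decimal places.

s_gold = 0.3800

n + δ = 0.03 + 0.1 = 0.13.
At the golden rule MPK = n+δ, and in any Cobb-Douglas steady state s = (n+δ)·k/y = MPK·k/y = capital's share 0.38.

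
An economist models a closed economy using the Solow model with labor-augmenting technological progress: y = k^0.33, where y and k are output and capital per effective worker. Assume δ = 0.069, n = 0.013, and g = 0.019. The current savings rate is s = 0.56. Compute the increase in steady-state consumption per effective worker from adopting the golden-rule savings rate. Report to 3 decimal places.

Δc ≈ 0.178

Break-even investment rate: n + g + δ = 0.013 + 0.019 + 0.069 = 0.101.
Current steady state (s = 0.56): k* = (0.56/0.101)^(1/0.67) ≈ 12.8899, y* = 12.8899^0.33 ≈ 2.3248, c* = (1−0.56)·2.3248 ≈ 1.0229.
At the golden rule the marginal product of capital equals n+g+δ: 0.33·k^(0.33−1) = 0.101. Solving, k_gold = (0.33/0.101)^(1/0.67) ≈ 5.8540.
y_gold = 5.8540^0.33 ≈ 1.7917, c_gold = y_gold − 0.101·k_gold ≈ 1.2004.
Gain: Δc = 1.2004 − 1.0229 ≈ 0.1775.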